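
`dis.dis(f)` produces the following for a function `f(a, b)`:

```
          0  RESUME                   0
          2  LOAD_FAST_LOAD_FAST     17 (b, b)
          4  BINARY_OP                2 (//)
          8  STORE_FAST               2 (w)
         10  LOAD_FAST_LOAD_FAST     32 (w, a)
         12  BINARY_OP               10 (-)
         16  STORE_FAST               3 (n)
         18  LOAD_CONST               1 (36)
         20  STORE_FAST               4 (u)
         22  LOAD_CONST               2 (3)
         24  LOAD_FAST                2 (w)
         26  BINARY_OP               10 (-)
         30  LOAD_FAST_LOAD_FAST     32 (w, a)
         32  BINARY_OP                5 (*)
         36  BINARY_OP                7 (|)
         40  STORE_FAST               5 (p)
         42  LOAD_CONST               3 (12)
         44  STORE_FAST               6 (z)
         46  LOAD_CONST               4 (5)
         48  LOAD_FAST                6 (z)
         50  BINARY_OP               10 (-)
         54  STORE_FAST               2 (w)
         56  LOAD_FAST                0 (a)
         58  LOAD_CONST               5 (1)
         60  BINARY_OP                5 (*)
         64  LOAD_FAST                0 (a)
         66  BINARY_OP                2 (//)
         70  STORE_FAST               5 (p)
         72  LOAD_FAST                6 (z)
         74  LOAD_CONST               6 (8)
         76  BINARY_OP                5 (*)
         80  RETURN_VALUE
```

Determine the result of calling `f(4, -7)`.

LOAD_FAST_LOAD_FAST b,b → push -7,-7. Stack: [-7, -7]
BINARY_OP // → -7 // -7 = 1. Stack: [1]
STORE_FAST w → w=1. Stack: []
LOAD_FAST_LOAD_FAST w,a → push 1,4. Stack: [1, 4]
BINARY_OP - → 1 - 4 = -3. Stack: [-3]
STORE_FAST n → n=-3. Stack: []
LOAD_CONST → push 36. Stack: [36]
STORE_FAST u → u=36. Stack: []
LOAD_CONST → push 3. Stack: [3]
LOAD_FAST w → push 1. Stack: [3, 1]
BINARY_OP - → 3 - 1 = 2. Stack: [2]
LOAD_FAST_LOAD_FAST w,a → push 1,4. Stack: [2, 1, 4]
BINARY_OP * → 1 * 4 = 4. Stack: [2, 4]
BINARY_OP | → 2 | 4 = 6. Stack: [6]
STORE_FAST p → p=6. Stack: []
LOAD_CONST → push 12. Stack: [12]
STORE_FAST z → z=12. Stack: []
LOAD_CONST → push 5. Stack: [5]
LOAD_FAST z → push 12. Stack: [5, 12]
BINARY_OP - → 5 - 12 = -7. Stack: [-7]
STORE_FAST w → w=-7. Stack: []
LOAD_FAST a → push 4. Stack: [4]
LOAD_CONST → push 1. Stack: [4, 1]
BINARY_OP * → 4 * 1 = 4. Stack: [4]
LOAD_FAST a → push 4. Stack: [4, 4]
BINARY_OP // → 4 // 4 = 1. Stack: [1]
STORE_FAST p → p=1. Stack: []
LOAD_FAST z → push 12. Stack: [12]
LOAD_CONST → push 8. Stack: [12, 8]
BINARY_OP * → 12 * 8 = 96. Stack: [96]
RETURN_VALUE → return 96.

96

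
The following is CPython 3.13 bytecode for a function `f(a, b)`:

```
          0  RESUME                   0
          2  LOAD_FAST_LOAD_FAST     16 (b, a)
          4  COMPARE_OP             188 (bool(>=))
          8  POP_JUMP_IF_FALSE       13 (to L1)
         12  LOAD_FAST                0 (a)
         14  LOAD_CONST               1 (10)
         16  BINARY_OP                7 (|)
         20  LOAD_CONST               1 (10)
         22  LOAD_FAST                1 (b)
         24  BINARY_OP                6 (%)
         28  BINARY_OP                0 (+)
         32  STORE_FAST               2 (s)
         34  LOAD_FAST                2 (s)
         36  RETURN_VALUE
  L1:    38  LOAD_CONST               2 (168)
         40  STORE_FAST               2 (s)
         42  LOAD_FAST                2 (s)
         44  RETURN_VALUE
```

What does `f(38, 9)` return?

LOAD_FAST_LOAD_FAST b,a → push 9,38. Stack: [9, 38]
COMPARE_OP bool(>=) → 9 vs 38 = False. Stack: [False]
POP_JUMP_IF_FALSE → pop False; jump. Stack: []
LOAD_CONST → push 168. Stack: [168]
STORE_FAST s → s=168. Stack: []
LOAD_FAST s → push 168. Stack: [168]
RETURN_VALUE → return 168.

168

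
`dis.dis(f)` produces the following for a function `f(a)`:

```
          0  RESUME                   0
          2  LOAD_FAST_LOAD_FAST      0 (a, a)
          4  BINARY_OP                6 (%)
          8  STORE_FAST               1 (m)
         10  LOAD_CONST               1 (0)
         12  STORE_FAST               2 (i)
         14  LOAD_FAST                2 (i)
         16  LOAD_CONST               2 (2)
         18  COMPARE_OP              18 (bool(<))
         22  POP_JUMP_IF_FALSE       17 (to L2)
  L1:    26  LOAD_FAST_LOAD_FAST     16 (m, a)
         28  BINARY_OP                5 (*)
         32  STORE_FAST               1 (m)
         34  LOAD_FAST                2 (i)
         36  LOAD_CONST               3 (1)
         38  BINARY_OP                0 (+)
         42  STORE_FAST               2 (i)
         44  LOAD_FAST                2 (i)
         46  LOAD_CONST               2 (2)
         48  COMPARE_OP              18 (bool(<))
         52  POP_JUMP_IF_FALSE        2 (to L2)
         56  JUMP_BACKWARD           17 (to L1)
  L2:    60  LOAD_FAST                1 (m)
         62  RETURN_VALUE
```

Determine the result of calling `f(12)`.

0

LOAD_FAST_LOAD_FAST a,a → push 12,12. Stack: [12, 12]
BINARY_OP % → 12 % 12 = 0. Stack: [0]
STORE_FAST m → m=0. Stack: []
LOAD_CONST → push 0. Stack: [0]
STORE_FAST i → i=0. Stack: []
LOAD_FAST i → push 0. Stack: [0]
LOAD_CONST → push 2. Stack: [0, 2]
COMPARE_OP bool(<) → 0 vs 2 = True. Stack: [True]
POP_JUMP_IF_FALSE → pop True; no jump. Stack: []
LOAD_FAST_LOAD_FAST m,a → push 0,12. Stack: [0, 12]
BINARY_OP * → 0 * 12 = 0. Stack: [0]
STORE_FAST m → m=0. Stack: []
LOAD_FAST i → push 0. Stack: [0]
LOAD_CONST → push 1. Stack: [0, 1]
BINARY_OP + → 0 + 1 = 1. Stack: [1]
STORE_FAST i → i=1. Stack: []
LOAD_FAST i → push 1. Stack: [1]
LOAD_CONST → push 2. Stack: [1, 2]
COMPARE_OP bool(<) → 1 vs 2 = True. Stack: [True]
POP_JUMP_IF_FALSE → pop True; no jump. Stack: []
LOAD_FAST_LOAD_FAST m,a → push 0,12. Stack: [0, 12]
BINARY_OP * → 0 * 12 = 0. Stack: [0]
STORE_FAST m → m=0. Stack: []
LOAD_FAST i → push 1. Stack: [1]
LOAD_CONST → push 1. Stack: [1, 1]
BINARY_OP + → 1 + 1 = 2. Stack: [2]
STORE_FAST i → i=2. Stack: []
LOAD_FAST i → push 2. Stack: [2]
LOAD_CONST → push 2. Stack: [2, 2]
COMPARE_OP bool(<) → 2 vs 2 = False. Stack: [False]
POP_JUMP_IF_FALSE → pop False; jump. Stack: []
LOAD_FAST m → push 0. Stack: [0]
RETURN_VALUE → return 0.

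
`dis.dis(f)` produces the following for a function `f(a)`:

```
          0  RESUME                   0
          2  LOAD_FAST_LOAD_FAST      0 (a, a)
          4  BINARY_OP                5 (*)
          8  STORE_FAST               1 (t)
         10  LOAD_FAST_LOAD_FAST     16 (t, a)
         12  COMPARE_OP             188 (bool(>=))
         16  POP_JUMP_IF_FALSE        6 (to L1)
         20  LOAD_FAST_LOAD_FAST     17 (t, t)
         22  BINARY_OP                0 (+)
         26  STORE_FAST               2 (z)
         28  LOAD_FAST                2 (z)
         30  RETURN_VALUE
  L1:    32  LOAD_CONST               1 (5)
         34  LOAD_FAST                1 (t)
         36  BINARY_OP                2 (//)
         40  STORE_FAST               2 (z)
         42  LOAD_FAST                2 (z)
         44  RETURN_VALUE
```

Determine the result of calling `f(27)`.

LOAD_FAST_LOAD_FAST a,a → push 27,27. Stack: [27, 27]
BINARY_OP * → 27 * 27 = 729. Stack: [729]
STORE_FAST t → t=729. Stack: []
LOAD_FAST_LOAD_FAST t,a → push 729,27. Stack: [729, 27]
COMPARE_OP bool(>=) → 729 vs 27 = True. Stack: [True]
POP_JUMP_IF_FALSE → pop True; no jump. Stack: []
LOAD_FAST_LOAD_FAST t,t → push 729,729. Stack: [729, 729]
BINARY_OP + → 729 + 729 = 1458. Stack: [1458]
STORE_FAST z → z=1458. Stack: []
LOAD_FAST z → push 1458. Stack: [1458]
RETURN_VALUE → return 1458.

1458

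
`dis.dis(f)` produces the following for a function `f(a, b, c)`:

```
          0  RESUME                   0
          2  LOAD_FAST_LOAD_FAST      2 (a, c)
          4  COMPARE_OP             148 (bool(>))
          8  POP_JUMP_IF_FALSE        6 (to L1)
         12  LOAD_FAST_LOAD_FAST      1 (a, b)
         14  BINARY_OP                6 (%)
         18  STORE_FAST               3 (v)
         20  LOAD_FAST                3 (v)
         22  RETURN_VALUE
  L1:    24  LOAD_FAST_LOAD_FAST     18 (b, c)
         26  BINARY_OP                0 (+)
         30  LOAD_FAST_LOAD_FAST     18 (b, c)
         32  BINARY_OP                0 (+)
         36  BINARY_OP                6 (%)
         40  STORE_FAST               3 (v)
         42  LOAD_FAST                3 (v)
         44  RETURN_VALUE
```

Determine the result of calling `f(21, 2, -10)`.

1

LOAD_FAST_LOAD_FAST a,c → push 21,-10. Stack: [21, -10]
COMPARE_OP bool(>) → 21 vs -10 = True. Stack: [True]
POP_JUMP_IF_FALSE → pop True; no jump. Stack: []
LOAD_FAST_LOAD_FAST a,b → push 21,2. Stack: [21, 2]
BINARY_OP % → 21 % 2 = 1. Stack: [1]
STORE_FAST v → v=1. Stack: []
LOAD_FAST v → push 1. Stack: [1]
RETURN_VALUE → return 1.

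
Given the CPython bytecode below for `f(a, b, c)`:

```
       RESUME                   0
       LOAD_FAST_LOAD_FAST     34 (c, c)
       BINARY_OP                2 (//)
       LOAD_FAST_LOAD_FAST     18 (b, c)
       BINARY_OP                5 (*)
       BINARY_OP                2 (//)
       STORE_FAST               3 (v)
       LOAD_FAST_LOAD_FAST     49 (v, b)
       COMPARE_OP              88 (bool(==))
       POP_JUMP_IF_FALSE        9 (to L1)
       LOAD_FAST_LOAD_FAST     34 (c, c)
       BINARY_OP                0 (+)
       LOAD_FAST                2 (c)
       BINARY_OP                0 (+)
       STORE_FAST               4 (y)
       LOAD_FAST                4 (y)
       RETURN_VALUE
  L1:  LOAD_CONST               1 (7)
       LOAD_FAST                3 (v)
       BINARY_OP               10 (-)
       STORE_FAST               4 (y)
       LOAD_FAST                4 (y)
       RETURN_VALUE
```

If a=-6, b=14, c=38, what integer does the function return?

7

LOAD_FAST_LOAD_FAST c,c → push 38,38. Stack: [38, 38]
BINARY_OP // → 38 // 38 = 1. Stack: [1]
LOAD_FAST_LOAD_FAST b,c → push 14,38. Stack: [1, 14, 38]
BINARY_OP * → 14 * 38 = 532. Stack: [1, 532]
BINARY_OP // → 1 // 532 = 0. Stack: [0]
STORE_FAST v → v=0. Stack: []
LOAD_FAST_LOAD_FAST v,b → push 0,14. Stack: [0, 14]
COMPARE_OP bool(==) → 0 vs 14 = False. Stack: [False]
POP_JUMP_IF_FALSE → pop False; jump. Stack: []
LOAD_CONST → push 7. Stack: [7]
LOAD_FAST v → push 0. Stack: [7, 0]
BINARY_OP - → 7 - 0 = 7. Stack: [7]
STORE_FAST y → y=7. Stack: []
LOAD_FAST y → push 7. Stack: [7]
RETURN_VALUE → return 7.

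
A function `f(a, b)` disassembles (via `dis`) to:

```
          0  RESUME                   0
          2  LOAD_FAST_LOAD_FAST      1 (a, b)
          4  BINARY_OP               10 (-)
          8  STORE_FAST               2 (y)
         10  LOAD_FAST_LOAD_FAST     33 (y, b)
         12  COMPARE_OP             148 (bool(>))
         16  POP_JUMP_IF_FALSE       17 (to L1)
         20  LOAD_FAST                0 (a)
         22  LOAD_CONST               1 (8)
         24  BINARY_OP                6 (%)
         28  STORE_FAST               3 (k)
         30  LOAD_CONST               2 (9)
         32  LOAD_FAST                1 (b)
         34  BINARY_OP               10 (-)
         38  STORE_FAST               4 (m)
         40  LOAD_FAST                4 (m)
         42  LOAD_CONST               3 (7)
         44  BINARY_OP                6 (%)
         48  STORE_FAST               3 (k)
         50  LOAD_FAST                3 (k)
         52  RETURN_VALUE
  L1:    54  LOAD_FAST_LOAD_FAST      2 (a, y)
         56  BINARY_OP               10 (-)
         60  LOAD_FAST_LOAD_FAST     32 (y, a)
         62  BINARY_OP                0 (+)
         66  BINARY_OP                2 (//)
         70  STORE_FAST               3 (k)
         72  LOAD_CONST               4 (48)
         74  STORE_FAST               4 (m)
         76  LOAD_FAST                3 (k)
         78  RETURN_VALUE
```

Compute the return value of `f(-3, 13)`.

LOAD_FAST_LOAD_FAST a,b → push -3,13. Stack: [-3, 13]
BINARY_OP - → -3 - 13 = -16. Stack: [-16]
STORE_FAST y → y=-16. Stack: []
LOAD_FAST_LOAD_FAST y,b → push -16,13. Stack: [-16, 13]
COMPARE_OP bool(>) → -16 vs 13 = False. Stack: [False]
POP_JUMP_IF_FALSE → pop False; jump. Stack: []
LOAD_FAST_LOAD_FAST a,y → push -3,-16. Stack: [-3, -16]
BINARY_OP - → -3 - -16 = 13. Stack: [13]
LOAD_FAST_LOAD_FAST y,a → push -16,-3. Stack: [13, -16, -3]
BINARY_OP + → -16 + -3 = -19. Stack: [13, -19]
BINARY_OP // → 13 // -19 = -1. Stack: [-1]
STORE_FAST k → k=-1. Stack: []
LOAD_CONST → push 48. Stack: [48]
STORE_FAST m → m=48. Stack: []
LOAD_FAST k → push -1. Stack: [-1]
RETURN_VALUE → return -1.

-1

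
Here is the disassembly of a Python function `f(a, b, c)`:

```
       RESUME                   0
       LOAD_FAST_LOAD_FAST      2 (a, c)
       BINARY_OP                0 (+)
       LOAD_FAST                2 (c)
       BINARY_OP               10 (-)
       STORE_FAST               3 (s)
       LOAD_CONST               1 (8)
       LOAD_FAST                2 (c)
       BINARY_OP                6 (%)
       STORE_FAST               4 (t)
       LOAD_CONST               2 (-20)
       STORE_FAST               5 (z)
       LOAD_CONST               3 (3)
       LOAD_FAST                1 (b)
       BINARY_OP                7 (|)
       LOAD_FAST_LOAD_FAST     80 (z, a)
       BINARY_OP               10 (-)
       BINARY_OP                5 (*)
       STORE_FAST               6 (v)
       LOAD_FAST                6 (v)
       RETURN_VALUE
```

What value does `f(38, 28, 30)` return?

-1798

LOAD_FAST_LOAD_FAST a,c → push 38,30. Stack: [38, 30]
BINARY_OP + → 38 + 30 = 68. Stack: [68]
LOAD_FAST c → push 30. Stack: [68, 30]
BINARY_OP - → 68 - 30 = 38. Stack: [38]
STORE_FAST s → s=38. Stack: []
LOAD_CONST → push 8. Stack: [8]
LOAD_FAST c → push 30. Stack: [8, 30]
BINARY_OP % → 8 % 30 = 8. Stack: [8]
STORE_FAST t → t=8. Stack: []
LOAD_CONST → push -20. Stack: [-20]
STORE_FAST z → z=-20. Stack: []
LOAD_CONST → push 3. Stack: [3]
LOAD_FAST b → push 28. Stack: [3, 28]
BINARY_OP | → 3 | 28 = 31. Stack: [31]
LOAD_FAST_LOAD_FAST z,a → push -20,38. Stack: [31, -20, 38]
BINARY_OP - → -20 - 38 = -58. Stack: [31, -58]
BINARY_OP * → 31 * -58 = -1798. Stack: [-1798]
STORE_FAST v → v=-1798. Stack: []
LOAD_FAST v → push -1798. Stack: [-1798]
RETURN_VALUE → return -1798.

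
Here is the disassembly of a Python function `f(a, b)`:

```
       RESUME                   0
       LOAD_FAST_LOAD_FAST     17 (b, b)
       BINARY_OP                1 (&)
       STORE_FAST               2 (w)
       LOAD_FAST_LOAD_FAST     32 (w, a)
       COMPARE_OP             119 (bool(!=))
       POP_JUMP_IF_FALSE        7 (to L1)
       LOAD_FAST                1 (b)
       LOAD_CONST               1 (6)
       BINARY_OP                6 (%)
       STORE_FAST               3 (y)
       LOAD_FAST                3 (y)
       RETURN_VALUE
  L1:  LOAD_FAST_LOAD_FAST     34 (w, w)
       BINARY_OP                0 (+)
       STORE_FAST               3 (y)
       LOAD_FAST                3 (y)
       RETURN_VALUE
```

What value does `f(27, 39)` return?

3

LOAD_FAST_LOAD_FAST b,b → push 39,39. Stack: [39, 39]
BINARY_OP & → 39 & 39 = 39. Stack: [39]
STORE_FAST w → w=39. Stack: []
LOAD_FAST_LOAD_FAST w,a → push 39,27. Stack: [39, 27]
COMPARE_OP bool(!=) → 39 vs 27 = True. Stack: [True]
POP_JUMP_IF_FALSE → pop True; no jump. Stack: []
LOAD_FAST b → push 39. Stack: [39]
LOAD_CONST → push 6. Stack: [39, 6]
BINARY_OP % → 39 % 6 = 3. Stack: [3]
STORE_FAST y → y=3. Stack: []
LOAD_FAST y → push 3. Stack: [3]
RETURN_VALUE → return 3.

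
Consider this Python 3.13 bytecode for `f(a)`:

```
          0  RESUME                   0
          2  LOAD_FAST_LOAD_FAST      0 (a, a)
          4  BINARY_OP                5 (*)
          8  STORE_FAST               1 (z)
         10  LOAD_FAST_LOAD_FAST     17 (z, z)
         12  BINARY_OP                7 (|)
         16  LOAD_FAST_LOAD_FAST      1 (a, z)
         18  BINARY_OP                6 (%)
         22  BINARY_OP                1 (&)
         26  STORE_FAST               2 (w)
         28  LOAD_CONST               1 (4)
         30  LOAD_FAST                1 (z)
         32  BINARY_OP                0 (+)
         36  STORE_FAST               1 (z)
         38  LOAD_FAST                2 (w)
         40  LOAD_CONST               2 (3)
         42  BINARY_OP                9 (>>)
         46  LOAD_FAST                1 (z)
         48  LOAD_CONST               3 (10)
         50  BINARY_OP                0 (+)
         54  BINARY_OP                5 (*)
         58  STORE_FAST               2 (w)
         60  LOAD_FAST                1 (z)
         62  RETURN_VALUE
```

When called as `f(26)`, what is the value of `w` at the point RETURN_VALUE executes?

LOAD_FAST_LOAD_FAST a,a → push 26,26. Stack: [26, 26]
BINARY_OP * → 26 * 26 = 676. Stack: [676]
STORE_FAST z → z=676. Stack: []
LOAD_FAST_LOAD_FAST z,z → push 676,676. Stack: [676, 676]
BINARY_OP | → 676 | 676 = 676. Stack: [676]
LOAD_FAST_LOAD_FAST a,z → push 26,676. Stack: [676, 26, 676]
BINARY_OP % → 26 % 676 = 26. Stack: [676, 26]
BINARY_OP & → 676 & 26 = 0. Stack: [0]
STORE_FAST w → w=0. Stack: []
LOAD_CONST → push 4. Stack: [4]
LOAD_FAST z → push 676. Stack: [4, 676]
BINARY_OP + → 4 + 676 = 680. Stack: [680]
STORE_FAST z → z=680. Stack: []
LOAD_FAST w → push 0. Stack: [0]
LOAD_CONST → push 3. Stack: [0, 3]
BINARY_OP >> → 0 >> 3 = 0. Stack: [0]
LOAD_FAST z → push 680. Stack: [0, 680]
LOAD_CONST → push 10. Stack: [0, 680, 10]
BINARY_OP + → 680 + 10 = 690. Stack: [0, 690]
BINARY_OP * → 0 * 690 = 0. Stack: [0]
STORE_FAST w → w=0. Stack: []
LOAD_FAST z → push 680. Stack: [680]
RETURN_VALUE → return 680.

0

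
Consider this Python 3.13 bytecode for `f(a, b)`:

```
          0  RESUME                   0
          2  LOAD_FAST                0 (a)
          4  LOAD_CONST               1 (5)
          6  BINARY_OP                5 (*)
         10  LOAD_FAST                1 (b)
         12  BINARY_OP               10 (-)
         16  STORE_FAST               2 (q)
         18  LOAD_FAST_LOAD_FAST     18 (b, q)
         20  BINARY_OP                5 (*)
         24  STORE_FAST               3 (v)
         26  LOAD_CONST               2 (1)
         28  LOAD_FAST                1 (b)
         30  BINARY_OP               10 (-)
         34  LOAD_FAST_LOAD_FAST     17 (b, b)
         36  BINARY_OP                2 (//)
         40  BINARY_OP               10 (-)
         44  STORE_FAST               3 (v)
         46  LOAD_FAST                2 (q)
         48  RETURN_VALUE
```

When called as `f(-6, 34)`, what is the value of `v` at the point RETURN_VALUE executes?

-34

LOAD_FAST a → push -6. Stack: [-6]
LOAD_CONST → push 5. Stack: [-6, 5]
BINARY_OP * → -6 * 5 = -30. Stack: [-30]
LOAD_FAST b → push 34. Stack: [-30, 34]
BINARY_OP - → -30 - 34 = -64. Stack: [-64]
STORE_FAST q → q=-64. Stack: []
LOAD_FAST_LOAD_FAST b,q → push 34,-64. Stack: [34, -64]
BINARY_OP * → 34 * -64 = -2176. Stack: [-2176]
STORE_FAST v → v=-2176. Stack: []
LOAD_CONST → push 1. Stack: [1]
LOAD_FAST b → push 34. Stack: [1, 34]
BINARY_OP - → 1 - 34 = -33. Stack: [-33]
LOAD_FAST_LOAD_FAST b,b → push 34,34. Stack: [-33, 34, 34]
BINARY_OP // → 34 // 34 = 1. Stack: [-33, 1]
BINARY_OP - → -33 - 1 = -34. Stack: [-34]
STORE_FAST v → v=-34. Stack: []
LOAD_FAST q → push -64. Stack: [-64]
RETURN_VALUE → return -64.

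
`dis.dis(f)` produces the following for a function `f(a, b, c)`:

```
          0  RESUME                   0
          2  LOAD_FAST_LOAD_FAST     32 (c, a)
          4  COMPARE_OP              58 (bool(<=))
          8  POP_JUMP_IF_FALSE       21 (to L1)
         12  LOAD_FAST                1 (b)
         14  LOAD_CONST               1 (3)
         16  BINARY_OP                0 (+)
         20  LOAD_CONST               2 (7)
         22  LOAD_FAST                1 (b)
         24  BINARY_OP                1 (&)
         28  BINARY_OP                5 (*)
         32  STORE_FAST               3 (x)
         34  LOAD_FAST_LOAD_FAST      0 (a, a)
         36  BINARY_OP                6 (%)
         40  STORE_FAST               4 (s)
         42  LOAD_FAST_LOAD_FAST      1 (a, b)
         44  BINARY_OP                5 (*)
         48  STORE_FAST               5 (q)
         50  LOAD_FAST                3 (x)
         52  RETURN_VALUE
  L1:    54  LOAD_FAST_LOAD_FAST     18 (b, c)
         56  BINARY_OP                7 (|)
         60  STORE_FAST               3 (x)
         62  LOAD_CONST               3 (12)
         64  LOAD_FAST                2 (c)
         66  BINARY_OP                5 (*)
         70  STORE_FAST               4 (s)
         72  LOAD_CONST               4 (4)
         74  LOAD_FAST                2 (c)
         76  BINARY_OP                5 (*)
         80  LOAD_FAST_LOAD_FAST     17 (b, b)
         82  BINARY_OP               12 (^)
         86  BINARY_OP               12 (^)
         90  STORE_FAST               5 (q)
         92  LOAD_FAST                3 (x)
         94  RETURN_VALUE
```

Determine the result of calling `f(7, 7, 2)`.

LOAD_FAST_LOAD_FAST c,a → push 2,7. Stack: [2, 7]
COMPARE_OP bool(<=) → 2 vs 7 = True. Stack: [True]
POP_JUMP_IF_FALSE → pop True; no jump. Stack: []
LOAD_FAST b → push 7. Stack: [7]
LOAD_CONST → push 3. Stack: [7, 3]
BINARY_OP + → 7 + 3 = 10. Stack: [10]
LOAD_CONST → push 7. Stack: [10, 7]
LOAD_FAST b → push 7. Stack: [10, 7, 7]
BINARY_OP & → 7 & 7 = 7. Stack: [10, 7]
BINARY_OP * → 10 * 7 = 70. Stack: [70]
STORE_FAST x → x=70. Stack: []
LOAD_FAST_LOAD_FAST a,a → push 7,7. Stack: [7, 7]
BINARY_OP % → 7 % 7 = 0. Stack: [0]
STORE_FAST s → s=0. Stack: []
LOAD_FAST_LOAD_FAST a,b → push 7,7. Stack: [7, 7]
BINARY_OP * → 7 * 7 = 49. Stack: [49]
STORE_FAST q → q=49. Stack: []
LOAD_FAST x → push 70. Stack: [70]
RETURN_VALUE → return 70.

70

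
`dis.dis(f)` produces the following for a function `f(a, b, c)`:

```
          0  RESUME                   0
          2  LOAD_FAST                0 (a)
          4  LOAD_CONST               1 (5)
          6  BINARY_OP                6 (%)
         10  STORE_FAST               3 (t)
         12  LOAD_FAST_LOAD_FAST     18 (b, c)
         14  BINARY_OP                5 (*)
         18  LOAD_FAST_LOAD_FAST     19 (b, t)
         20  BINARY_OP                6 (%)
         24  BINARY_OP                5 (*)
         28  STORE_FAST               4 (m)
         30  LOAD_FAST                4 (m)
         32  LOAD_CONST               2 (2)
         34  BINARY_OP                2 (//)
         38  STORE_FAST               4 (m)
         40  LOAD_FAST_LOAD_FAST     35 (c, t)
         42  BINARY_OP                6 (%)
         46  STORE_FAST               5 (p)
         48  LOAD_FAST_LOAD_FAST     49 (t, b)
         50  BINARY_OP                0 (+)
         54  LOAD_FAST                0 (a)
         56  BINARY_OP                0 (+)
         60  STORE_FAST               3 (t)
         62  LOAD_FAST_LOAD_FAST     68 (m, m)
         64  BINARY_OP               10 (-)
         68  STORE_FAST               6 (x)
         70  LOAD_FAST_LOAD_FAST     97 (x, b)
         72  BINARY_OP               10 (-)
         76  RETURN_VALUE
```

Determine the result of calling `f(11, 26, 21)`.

-26

LOAD_FAST a → push 11. Stack: [11]
LOAD_CONST → push 5. Stack: [11, 5]
BINARY_OP % → 11 % 5 = 1. Stack: [1]
STORE_FAST t → t=1. Stack: []
LOAD_FAST_LOAD_FAST b,c → push 26,21. Stack: [26, 21]
BINARY_OP * → 26 * 21 = 546. Stack: [546]
LOAD_FAST_LOAD_FAST b,t → push 26,1. Stack: [546, 26, 1]
BINARY_OP % → 26 % 1 = 0. Stack: [546, 0]
BINARY_OP * → 546 * 0 = 0. Stack: [0]
STORE_FAST m → m=0. Stack: []
LOAD_FAST m → push 0. Stack: [0]
LOAD_CONST → push 2. Stack: [0, 2]
BINARY_OP // → 0 // 2 = 0. Stack: [0]
STORE_FAST m → m=0. Stack: []
LOAD_FAST_LOAD_FAST c,t → push 21,1. Stack: [21, 1]
BINARY_OP % → 21 % 1 = 0. Stack: [0]
STORE_FAST p → p=0. Stack: []
LOAD_FAST_LOAD_FAST t,b → push 1,26. Stack: [1, 26]
BINARY_OP + → 1 + 26 = 27. Stack: [27]
LOAD_FAST a → push 11. Stack: [27, 11]
BINARY_OP + → 27 + 11 = 38. Stack: [38]
STORE_FAST t → t=38. Stack: []
LOAD_FAST_LOAD_FAST m,m → push 0,0. Stack: [0, 0]
BINARY_OP - → 0 - 0 = 0. Stack: [0]
STORE_FAST x → x=0. Stack: []
LOAD_FAST_LOAD_FAST x,b → push 0,26. Stack: [0, 26]
BINARY_OP - → 0 - 26 = -26. Stack: [-26]
RETURN_VALUE → return -26.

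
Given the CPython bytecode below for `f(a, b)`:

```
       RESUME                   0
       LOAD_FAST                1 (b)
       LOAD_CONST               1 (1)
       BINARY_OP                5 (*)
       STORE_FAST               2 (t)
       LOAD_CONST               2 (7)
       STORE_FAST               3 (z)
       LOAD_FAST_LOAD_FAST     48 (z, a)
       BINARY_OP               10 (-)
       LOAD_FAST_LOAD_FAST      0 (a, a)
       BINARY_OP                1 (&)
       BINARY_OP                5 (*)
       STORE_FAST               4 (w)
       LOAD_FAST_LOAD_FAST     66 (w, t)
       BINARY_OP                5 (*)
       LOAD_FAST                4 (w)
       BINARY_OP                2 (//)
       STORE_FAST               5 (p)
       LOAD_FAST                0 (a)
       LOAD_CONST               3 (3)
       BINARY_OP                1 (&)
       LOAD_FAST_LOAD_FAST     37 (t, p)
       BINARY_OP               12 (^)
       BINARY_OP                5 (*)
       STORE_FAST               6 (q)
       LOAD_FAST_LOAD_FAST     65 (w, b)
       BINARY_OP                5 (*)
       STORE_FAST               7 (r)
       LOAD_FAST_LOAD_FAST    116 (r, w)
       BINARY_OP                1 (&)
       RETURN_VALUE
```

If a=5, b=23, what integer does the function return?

LOAD_FAST b → push 23. Stack: [23]
LOAD_CONST → push 1. Stack: [23, 1]
BINARY_OP * → 23 * 1 = 23. Stack: [23]
STORE_FAST t → t=23. Stack: []
LOAD_CONST → push 7. Stack: [7]
STORE_FAST z → z=7. Stack: []
LOAD_FAST_LOAD_FAST z,a → push 7,5. Stack: [7, 5]
BINARY_OP - → 7 - 5 = 2. Stack: [2]
LOAD_FAST_LOAD_FAST a,a → push 5,5. Stack: [2, 5, 5]
BINARY_OP & → 5 & 5 = 5. Stack: [2, 5]
BINARY_OP * → 2 * 5 = 10. Stack: [10]
STORE_FAST w → w=10. Stack: []
LOAD_FAST_LOAD_FAST w,t → push 10,23. Stack: [10, 23]
BINARY_OP * → 10 * 23 = 230. Stack: [230]
LOAD_FAST w → push 10. Stack: [230, 10]
BINARY_OP // → 230 // 10 = 23. Stack: [23]
STORE_FAST p → p=23. Stack: []
LOAD_FAST a → push 5. Stack: [5]
LOAD_CONST → push 3. Stack: [5, 3]
BINARY_OP & → 5 & 3 = 1. Stack: [1]
LOAD_FAST_LOAD_FAST t,p → push 23,23. Stack: [1, 23, 23]
BINARY_OP ^ → 23 ^ 23 = 0. Stack: [1, 0]
BINARY_OP * → 1 * 0 = 0. Stack: [0]
STORE_FAST q → q=0. Stack: []
LOAD_FAST_LOAD_FAST w,b → push 10,23. Stack: [10, 23]
BINARY_OP * → 10 * 23 = 230. Stack: [230]
STORE_FAST r → r=230. Stack: []
LOAD_FAST_LOAD_FAST r,w → push 230,10. Stack: [230, 10]
BINARY_OP & → 230 & 10 = 2. Stack: [2]
RETURN_VALUE → return 2.

2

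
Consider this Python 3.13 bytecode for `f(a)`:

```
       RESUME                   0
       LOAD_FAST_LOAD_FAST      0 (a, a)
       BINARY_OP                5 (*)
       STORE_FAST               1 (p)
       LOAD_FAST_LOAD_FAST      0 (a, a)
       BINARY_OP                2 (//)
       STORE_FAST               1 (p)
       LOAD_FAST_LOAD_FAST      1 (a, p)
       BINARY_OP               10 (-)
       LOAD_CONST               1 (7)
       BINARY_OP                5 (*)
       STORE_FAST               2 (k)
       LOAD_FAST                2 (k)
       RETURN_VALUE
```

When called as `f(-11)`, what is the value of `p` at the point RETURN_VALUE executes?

LOAD_FAST_LOAD_FAST a,a → push -11,-11. Stack: [-11, -11]
BINARY_OP * → -11 * -11 = 121. Stack: [121]
STORE_FAST p → p=121. Stack: []
LOAD_FAST_LOAD_FAST a,a → push -11,-11. Stack: [-11, -11]
BINARY_OP // → -11 // -11 = 1. Stack: [1]
STORE_FAST p → p=1. Stack: []
LOAD_FAST_LOAD_FAST a,p → push -11,1. Stack: [-11, 1]
BINARY_OP - → -11 - 1 = -12. Stack: [-12]
LOAD_CONST → push 7. Stack: [-12, 7]
BINARY_OP * → -12 * 7 = -84. Stack: [-84]
STORE_FAST k → k=-84. Stack: []
LOAD_FAST k → push -84. Stack: [-84]
RETURN_VALUE → return -84.

1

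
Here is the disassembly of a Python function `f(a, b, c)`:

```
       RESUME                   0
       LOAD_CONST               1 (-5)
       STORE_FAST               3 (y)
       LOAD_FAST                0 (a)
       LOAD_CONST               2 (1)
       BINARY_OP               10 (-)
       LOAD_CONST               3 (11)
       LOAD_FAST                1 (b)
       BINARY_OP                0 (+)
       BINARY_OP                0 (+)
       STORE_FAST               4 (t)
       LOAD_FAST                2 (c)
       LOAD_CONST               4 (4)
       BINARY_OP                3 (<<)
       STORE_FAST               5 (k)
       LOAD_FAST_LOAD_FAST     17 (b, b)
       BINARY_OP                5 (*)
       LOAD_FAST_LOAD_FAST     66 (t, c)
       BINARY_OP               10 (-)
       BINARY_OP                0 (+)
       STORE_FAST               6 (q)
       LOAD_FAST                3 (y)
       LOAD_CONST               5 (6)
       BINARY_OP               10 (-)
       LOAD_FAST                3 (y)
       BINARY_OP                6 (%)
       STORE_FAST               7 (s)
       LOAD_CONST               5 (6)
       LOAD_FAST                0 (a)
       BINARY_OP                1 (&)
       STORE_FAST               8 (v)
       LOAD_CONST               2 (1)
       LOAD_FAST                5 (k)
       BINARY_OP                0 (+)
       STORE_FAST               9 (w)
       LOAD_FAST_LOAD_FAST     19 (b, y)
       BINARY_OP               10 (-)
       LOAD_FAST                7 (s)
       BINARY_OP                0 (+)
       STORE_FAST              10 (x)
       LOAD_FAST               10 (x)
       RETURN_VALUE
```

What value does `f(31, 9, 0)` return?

13

LOAD_CONST → push -5. Stack: [-5]
STORE_FAST y → y=-5. Stack: []
LOAD_FAST a → push 31. Stack: [31]
LOAD_CONST → push 1. Stack: [31, 1]
BINARY_OP - → 31 - 1 = 30. Stack: [30]
LOAD_CONST → push 11. Stack: [30, 11]
LOAD_FAST b → push 9. Stack: [30, 11, 9]
BINARY_OP + → 11 + 9 = 20. Stack: [30, 20]
BINARY_OP + → 30 + 20 = 50. Stack: [50]
STORE_FAST t → t=50. Stack: []
LOAD_FAST c → push 0. Stack: [0]
LOAD_CONST → push 4. Stack: [0, 4]
BINARY_OP << → 0 << 4 = 0. Stack: [0]
STORE_FAST k → k=0. Stack: []
LOAD_FAST_LOAD_FAST b,b → push 9,9. Stack: [9, 9]
BINARY_OP * → 9 * 9 = 81. Stack: [81]
LOAD_FAST_LOAD_FAST t,c → push 50,0. Stack: [81, 50, 0]
BINARY_OP - → 50 - 0 = 50. Stack: [81, 50]
BINARY_OP + → 81 + 50 = 131. Stack: [131]
STORE_FAST q → q=131. Stack: []
LOAD_FAST y → push -5. Stack: [-5]
LOAD_CONST → push 6. Stack: [-5, 6]
BINARY_OP - → -5 - 6 = -11. Stack: [-11]
LOAD_FAST y → push -5. Stack: [-11, -5]
BINARY_OP % → -11 % -5 = -1. Stack: [-1]
STORE_FAST s → s=-1. Stack: []
LOAD_CONST → push 6. Stack: [6]
LOAD_FAST a → push 31. Stack: [6, 31]
BINARY_OP & → 6 & 31 = 6. Stack: [6]
STORE_FAST v → v=6. Stack: []
LOAD_CONST → push 1. Stack: [1]
LOAD_FAST k → push 0. Stack: [1, 0]
BINARY_OP + → 1 + 0 = 1. Stack: [1]
STORE_FAST w → w=1. Stack: []
LOAD_FAST_LOAD_FAST b,y → push 9,-5. Stack: [9, -5]
BINARY_OP - → 9 - -5 = 14. Stack: [14]
LOAD_FAST s → push -1. Stack: [14, -1]
BINARY_OP + → 14 + -1 = 13. Stack: [13]
STORE_FAST x → x=13. Stack: []
LOAD_FAST x → push 13. Stack: [13]
RETURN_VALUE → return 13.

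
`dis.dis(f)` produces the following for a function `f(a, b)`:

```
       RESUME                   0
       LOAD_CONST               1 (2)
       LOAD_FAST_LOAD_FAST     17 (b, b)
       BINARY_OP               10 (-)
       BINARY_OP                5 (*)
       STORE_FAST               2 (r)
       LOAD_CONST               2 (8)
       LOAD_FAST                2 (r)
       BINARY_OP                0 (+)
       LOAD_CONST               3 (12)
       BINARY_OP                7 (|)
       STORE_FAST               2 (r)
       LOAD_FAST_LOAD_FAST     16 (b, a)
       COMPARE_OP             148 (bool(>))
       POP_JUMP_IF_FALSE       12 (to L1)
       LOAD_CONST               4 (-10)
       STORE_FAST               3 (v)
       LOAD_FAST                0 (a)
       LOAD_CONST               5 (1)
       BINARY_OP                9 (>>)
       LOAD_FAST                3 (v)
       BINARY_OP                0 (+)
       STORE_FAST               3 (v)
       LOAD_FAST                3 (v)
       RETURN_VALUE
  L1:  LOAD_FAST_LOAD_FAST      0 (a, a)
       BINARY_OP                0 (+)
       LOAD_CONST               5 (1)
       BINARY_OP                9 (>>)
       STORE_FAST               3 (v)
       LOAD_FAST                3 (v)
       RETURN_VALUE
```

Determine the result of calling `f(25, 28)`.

LOAD_CONST → push 2. Stack: [2]
LOAD_FAST_LOAD_FAST b,b → push 28,28. Stack: [2, 28, 28]
BINARY_OP - → 28 - 28 = 0. Stack: [2, 0]
BINARY_OP * → 2 * 0 = 0. Stack: [0]
STORE_FAST r → r=0. Stack: []
LOAD_CONST → push 8. Stack: [8]
LOAD_FAST r → push 0. Stack: [8, 0]
BINARY_OP + → 8 + 0 = 8. Stack: [8]
LOAD_CONST → push 12. Stack: [8, 12]
BINARY_OP | → 8 | 12 = 12. Stack: [12]
STORE_FAST r → r=12. Stack: []
LOAD_FAST_LOAD_FAST b,a → push 28,25. Stack: [28, 25]
COMPARE_OP bool(>) → 28 vs 25 = True. Stack: [True]
POP_JUMP_IF_FALSE → pop True; no jump. Stack: []
LOAD_CONST → push -10. Stack: [-10]
STORE_FAST v → v=-10. Stack: []
LOAD_FAST a → push 25. Stack: [25]
LOAD_CONST → push 1. Stack: [25, 1]
BINARY_OP >> → 25 >> 1 = 12. Stack: [12]
LOAD_FAST v → push -10. Stack: [12, -10]
BINARY_OP + → 12 + -10 = 2. Stack: [2]
STORE_FAST v → v=2. Stack: []
LOAD_FAST v → push 2. Stack: [2]
RETURN_VALUE → return 2.

2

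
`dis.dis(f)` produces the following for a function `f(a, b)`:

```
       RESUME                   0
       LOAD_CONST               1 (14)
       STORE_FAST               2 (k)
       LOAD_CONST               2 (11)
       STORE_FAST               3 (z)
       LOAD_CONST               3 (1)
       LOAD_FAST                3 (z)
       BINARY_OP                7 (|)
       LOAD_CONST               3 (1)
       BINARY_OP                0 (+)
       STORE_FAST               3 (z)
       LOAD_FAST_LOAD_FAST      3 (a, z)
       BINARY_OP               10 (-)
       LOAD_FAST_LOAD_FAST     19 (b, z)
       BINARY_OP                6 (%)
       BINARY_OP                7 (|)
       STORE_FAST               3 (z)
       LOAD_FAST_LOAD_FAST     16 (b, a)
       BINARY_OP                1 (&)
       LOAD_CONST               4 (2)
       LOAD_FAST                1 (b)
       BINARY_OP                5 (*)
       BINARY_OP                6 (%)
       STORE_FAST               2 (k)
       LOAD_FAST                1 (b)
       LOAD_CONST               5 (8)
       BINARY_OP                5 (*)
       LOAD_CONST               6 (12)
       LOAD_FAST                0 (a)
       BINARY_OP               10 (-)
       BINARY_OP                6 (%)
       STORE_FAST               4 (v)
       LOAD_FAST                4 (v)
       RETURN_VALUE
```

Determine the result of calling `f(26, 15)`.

LOAD_CONST → push 14. Stack: [14]
STORE_FAST k → k=14. Stack: []
LOAD_CONST → push 11. Stack: [11]
STORE_FAST z → z=11. Stack: []
LOAD_CONST → push 1. Stack: [1]
LOAD_FAST z → push 11. Stack: [1, 11]
BINARY_OP | → 1 | 11 = 11. Stack: [11]
LOAD_CONST → push 1. Stack: [11, 1]
BINARY_OP + → 11 + 1 = 12. Stack: [12]
STORE_FAST z → z=12. Stack: []
LOAD_FAST_LOAD_FAST a,z → push 26,12. Stack: [26, 12]
BINARY_OP - → 26 - 12 = 14. Stack: [14]
LOAD_FAST_LOAD_FAST b,z → push 15,12. Stack: [14, 15, 12]
BINARY_OP % → 15 % 12 = 3. Stack: [14, 3]
BINARY_OP | → 14 | 3 = 15. Stack: [15]
STORE_FAST z → z=15. Stack: []
LOAD_FAST_LOAD_FAST b,a → push 15,26. Stack: [15, 26]
BINARY_OP & → 15 & 26 = 10. Stack: [10]
LOAD_CONST → push 2. Stack: [10, 2]
LOAD_FAST b → push 15. Stack: [10, 2, 15]
BINARY_OP * → 2 * 15 = 30. Stack: [10, 30]
BINARY_OP % → 10 % 30 = 10. Stack: [10]
STORE_FAST k → k=10. Stack: []
LOAD_FAST b → push 15. Stack: [15]
LOAD_CONST → push 8. Stack: [15, 8]
BINARY_OP * → 15 * 8 = 120. Stack: [120]
LOAD_CONST → push 12. Stack: [120, 12]
LOAD_FAST a → push 26. Stack: [120, 12, 26]
BINARY_OP - → 12 - 26 = -14. Stack: [120, -14]
BINARY_OP % → 120 % -14 = -6. Stack: [-6]
STORE_FAST v → v=-6. Stack: []
LOAD_FAST v → push -6. Stack: [-6]
RETURN_VALUE → return -6.

-6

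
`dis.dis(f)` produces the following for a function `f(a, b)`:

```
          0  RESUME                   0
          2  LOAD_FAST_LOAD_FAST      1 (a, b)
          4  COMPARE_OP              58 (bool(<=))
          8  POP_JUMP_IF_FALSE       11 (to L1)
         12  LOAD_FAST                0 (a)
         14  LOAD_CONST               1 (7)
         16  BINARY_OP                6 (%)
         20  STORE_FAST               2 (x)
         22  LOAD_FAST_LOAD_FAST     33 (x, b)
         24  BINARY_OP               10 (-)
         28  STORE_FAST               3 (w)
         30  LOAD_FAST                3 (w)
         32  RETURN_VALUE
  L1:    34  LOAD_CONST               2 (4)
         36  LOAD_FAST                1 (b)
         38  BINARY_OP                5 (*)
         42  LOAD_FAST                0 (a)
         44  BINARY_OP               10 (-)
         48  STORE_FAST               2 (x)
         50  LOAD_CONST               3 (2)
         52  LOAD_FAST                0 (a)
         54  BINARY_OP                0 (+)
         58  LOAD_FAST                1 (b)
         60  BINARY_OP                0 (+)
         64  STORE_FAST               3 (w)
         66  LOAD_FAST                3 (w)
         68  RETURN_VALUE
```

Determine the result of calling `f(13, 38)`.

-32

LOAD_FAST_LOAD_FAST a,b → push 13,38. Stack: [13, 38]
COMPARE_OP bool(<=) → 13 vs 38 = True. Stack: [True]
POP_JUMP_IF_FALSE → pop True; no jump. Stack: []
LOAD_FAST a → push 13. Stack: [13]
LOAD_CONST → push 7. Stack: [13, 7]
BINARY_OP % → 13 % 7 = 6. Stack: [6]
STORE_FAST x → x=6. Stack: []
LOAD_FAST_LOAD_FAST x,b → push 6,38. Stack: [6, 38]
BINARY_OP - → 6 - 38 = -32. Stack: [-32]
STORE_FAST w → w=-32. Stack: []
LOAD_FAST w → push -32. Stack: [-32]
RETURN_VALUE → return -32.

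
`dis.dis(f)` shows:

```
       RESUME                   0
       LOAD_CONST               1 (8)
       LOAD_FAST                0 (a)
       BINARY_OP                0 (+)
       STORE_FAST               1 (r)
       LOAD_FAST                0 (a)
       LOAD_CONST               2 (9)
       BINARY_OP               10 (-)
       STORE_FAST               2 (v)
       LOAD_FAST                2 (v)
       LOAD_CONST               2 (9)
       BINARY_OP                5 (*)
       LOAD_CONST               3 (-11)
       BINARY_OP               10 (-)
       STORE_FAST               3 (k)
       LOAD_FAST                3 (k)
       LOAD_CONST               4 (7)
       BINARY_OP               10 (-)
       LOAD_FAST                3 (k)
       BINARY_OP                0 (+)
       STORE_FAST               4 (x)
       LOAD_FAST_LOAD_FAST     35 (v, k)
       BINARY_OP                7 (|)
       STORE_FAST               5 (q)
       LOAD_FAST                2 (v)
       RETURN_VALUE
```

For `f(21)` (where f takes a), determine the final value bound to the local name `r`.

LOAD_CONST → push 8. Stack: [8]
LOAD_FAST a → push 21. Stack: [8, 21]
BINARY_OP + → 8 + 21 = 29. Stack: [29]
STORE_FAST r → r=29. Stack: []
LOAD_FAST a → push 21. Stack: [21]
LOAD_CONST → push 9. Stack: [21, 9]
BINARY_OP - → 21 - 9 = 12. Stack: [12]
STORE_FAST v → v=12. Stack: []
LOAD_FAST v → push 12. Stack: [12]
LOAD_CONST → push 9. Stack: [12, 9]
BINARY_OP * → 12 * 9 = 108. Stack: [108]
LOAD_CONST → push -11. Stack: [108, -11]
BINARY_OP - → 108 - -11 = 119. Stack: [119]
STORE_FAST k → k=119. Stack: []
LOAD_FAST k → push 119. Stack: [119]
LOAD_CONST → push 7. Stack: [119, 7]
BINARY_OP - → 119 - 7 = 112. Stack: [112]
LOAD_FAST k → push 119. Stack: [112, 119]
BINARY_OP + → 112 + 119 = 231. Stack: [231]
STORE_FAST x → x=231. Stack: []
LOAD_FAST_LOAD_FAST v,k → push 12,119. Stack: [12, 119]
BINARY_OP | → 12 | 119 = 127. Stack: [127]
STORE_FAST q → q=127. Stack: []
LOAD_FAST v → push 12. Stack: [12]
RETURN_VALUE → return 12.

29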